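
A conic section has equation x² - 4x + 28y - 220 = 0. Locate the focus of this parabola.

Only x is squared. Complete the square in x: (x - 2)² = -28(y - 8).
Vertex (2, 8); 4p = -28 so p = -7. Opens down.
Focus is p units from the vertex along the axis: (h, k + p).

(2, 1)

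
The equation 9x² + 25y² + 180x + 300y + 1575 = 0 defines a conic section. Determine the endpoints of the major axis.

(-15, -6) and (-5, -6)

9(x² + 20x) + 25(y² + 12y) = -1575
Complete the square in x and y: 9(x + 10)² + 25(y + 6)² = -1575 + 900 + 900 = 225
Dividing both sides by 225: (x + 10)²/25 + (y + 6)²/9 = 1
Ellipse, center (-10, -6), major axis horizontal; a² = 25, b² = 9.
a = 5. Vertices at (h ± a, k).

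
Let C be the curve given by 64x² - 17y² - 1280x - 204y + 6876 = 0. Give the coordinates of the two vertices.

Group the x- and y-terms: 64(x² - 20x) -17(y² + 12y) = -6876
Complete the square: 64(x - 10)² -17(y + 6)² = -6876 + 6400 - 612 = -1088
Dividing both sides by -1088: (y + 6)²/64 - (x - 10)²/17 = 1
Hyperbola, center (10, -6), transverse axis vertical; a² = 64, b² = 17.
a = 8. Vertices at (h, k ± a).

(10, -14) and (10, 2)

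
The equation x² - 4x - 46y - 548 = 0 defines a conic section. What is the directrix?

y = -47/2

Only x is squared. Complete the square in x: (x - 2)² = 46(y + 12).
Vertex (2, -12); 4p = 46 so p = 23/2. Opens up.
Directrix is the horizontal line y = k − p = -12 − (23/2) = -47/2.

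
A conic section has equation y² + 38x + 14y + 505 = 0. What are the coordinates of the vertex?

Only y is squared. Complete the square in y: (y + 7)² = -38(x + 12).
Vertex (-12, -7); 4p = -38 so p = -19/2. Opens left.

(-12, -7)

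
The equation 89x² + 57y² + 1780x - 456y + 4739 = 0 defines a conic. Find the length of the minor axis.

Group the x- and y-terms: 89(x² + 20x) + 57(y² - 8y) = -4739
Complete the square: 89(x + 10)² + 57(y - 4)² = -4739 + 8900 + 912 = 5073
Dividing both sides by 5073: (x + 10)²/57 + (y - 4)²/89 = 1
Ellipse, center (-10, 4), major axis vertical; a² = 89, b² = 57.
b² = 57 so b = √57; the minor axis has length 2b = 2√57.

2√57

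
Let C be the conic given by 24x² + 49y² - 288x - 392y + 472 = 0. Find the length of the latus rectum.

48/7

Rearranging, 24(x² - 12x) + 49(y² - 8y) = -472.
24(x - 6)² + 49(y - 4)² = -472 + 864 + 784 = 1176
Divide through by 1176 to get (x - 6)²/49 + (y - 4)²/24 = 1.
Ellipse, center (6, 4), major axis horizontal; a² = 49, b² = 24.
Latus rectum length = 2b²/a = 2·24/7 = 48/7.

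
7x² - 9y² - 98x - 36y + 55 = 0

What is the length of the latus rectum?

28/3

Group: 7(x² - 14x) -9(y² + 4y) = -55
Complete the square in x and y: 7(x - 7)² -9(y + 2)² = -55 + 343 - 36 = 252
Divide by 252: (x - 7)²/36 - (y + 2)²/28 = 1
Hyperbola, center (7, -2), transverse axis horizontal; a² = 36, b² = 28.
Latus rectum length = 2b²/a = 2·28/6 = 28/3.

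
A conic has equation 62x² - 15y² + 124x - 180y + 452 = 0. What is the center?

(-1, -6)

Collect terms: 62(x² + 2x) -15(y² + 12y) = -452
62(x + 1)² -15(y + 6)² = -452 + 62 - 540 = -930
Divide by -930: (y + 6)²/62 - (x + 1)²/15 = 1
Hyperbola with center (-1, -6).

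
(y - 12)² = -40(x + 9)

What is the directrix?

x = 1

Vertex (-9, 12); 4p = -40 so p = -10. Opens left.
Directrix is the vertical line x = h − p = -9 − (-10) = 1.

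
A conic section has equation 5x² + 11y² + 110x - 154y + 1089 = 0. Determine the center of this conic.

(-11, 7)

Rearranging, 5(x² + 22x) + 11(y² - 14y) = -1089.
Completing the square gives 5(x + 11)² + 11(y - 7)² = -1089 + 605 + 539 = 55.
Dividing both sides by 55: (x + 11)²/11 + (y - 7)²/5 = 1
Ellipse with center (-11, 7).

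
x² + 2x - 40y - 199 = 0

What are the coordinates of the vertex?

(-1, -5)

Only x is squared. Complete the square in x: (x + 1)² = 40(y + 5).
Vertex (-1, -5); 4p = 40 so p = 10. Opens up.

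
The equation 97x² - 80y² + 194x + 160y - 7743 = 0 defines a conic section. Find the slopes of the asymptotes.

√485/20 and -√485/20

Rearranging, 97(x² + 2x) -80(y² - 2y) = 7743.
Complete the square in x and y: 97(x + 1)² -80(y - 1)² = 7743 + 97 - 80 = 7760
Divide through by 7760 to get (x + 1)²/80 - (y - 1)²/97 = 1.
Hyperbola, center (-1, 1), transverse axis horizontal; a² = 80, b² = 97.
For a horizontal hyperbola the asymptotes have slope ±b/a.
Here that is ±√97/4√5 = ±√485/20.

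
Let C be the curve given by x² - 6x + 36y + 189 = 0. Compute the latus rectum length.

36

Only x is squared. Complete the square in x: (x - 3)² = -36(y + 5).
Vertex (3, -5); 4p = -36 so p = -9. Opens down.
Latus rectum length = |4p| = 36.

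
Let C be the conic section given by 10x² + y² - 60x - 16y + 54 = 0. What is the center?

(3, 8)

Rearranging, 10(x² - 6x) + (y² - 16y) = -54.
10(x - 3)² + (y - 8)² = -54 + 90 + 64 = 100
Divide through by 100 to get (x - 3)²/10 + (y - 8)²/100 = 1.
Ellipse with center (3, 8).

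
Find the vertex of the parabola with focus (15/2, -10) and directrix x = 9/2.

The vertex is the midpoint between the focus and the directrix along the axis of symmetry.
Axis is horizontal (directrix is vertical). Vertex x-coordinate = (15/2 + 9/2)/2 = 6; y-coordinate = -10.

(6, -10)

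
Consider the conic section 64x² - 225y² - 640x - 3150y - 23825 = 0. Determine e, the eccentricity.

e = 17/15

Collect terms: 64(x² - 10x) -225(y² + 14y) = 23825
Completing the square gives 64(x - 5)² -225(y + 7)² = 23825 + 1600 - 11025 = 14400.
Divide by 14400: (x - 5)²/225 - (y + 7)²/64 = 1
Hyperbola, center (5, -7), transverse axis horizontal; a² = 225, b² = 64.
c² = a² + b² = 289, so c = 17.
e = c/a = 17/15.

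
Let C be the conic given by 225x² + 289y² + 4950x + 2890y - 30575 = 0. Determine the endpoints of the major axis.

(-28, -5) and (6, -5)

Group the x- and y-terms: 225(x² + 22x) + 289(y² + 10y) = 30575
Complete the square: 225(x + 11)² + 289(y + 5)² = 30575 + 27225 + 7225 = 65025
Divide by 65025: (x + 11)²/289 + (y + 5)²/225 = 1
Ellipse, center (-11, -5), major axis horizontal; a² = 289, b² = 225.
a = 17. Vertices at (h ± a, k).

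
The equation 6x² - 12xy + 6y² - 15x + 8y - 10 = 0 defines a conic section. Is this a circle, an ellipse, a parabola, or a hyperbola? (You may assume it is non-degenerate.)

A = 6, B = -12, C = 6.
Discriminant B² − 4AC = (-12)² − 4·6·6 = 0.
B² − 4AC = 0 ⇒ parabola.

parabola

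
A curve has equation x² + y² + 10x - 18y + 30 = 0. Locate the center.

Rearranging, (x² + 10x) + (y² - 18y) = -30.
Complete the square: (x + 5)² + (y - 9)² = -30 + 25 + 81 = 76
So (x + 5)² + (y - 9)² = 76.
Circle centered at (-5, 9) with r² = 76.

(-5, 9)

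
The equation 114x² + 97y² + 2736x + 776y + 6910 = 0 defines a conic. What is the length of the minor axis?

114(x² + 24x) + 97(y² + 8y) = -6910
Complete the square: 114(x + 12)² + 97(y + 4)² = -6910 + 16416 + 1552 = 11058
Dividing both sides by 11058: (x + 12)²/97 + (y + 4)²/114 = 1
Ellipse, center (-12, -4), major axis vertical; a² = 114, b² = 97.
b² = 97 so b = √97; the minor axis has length 2b = 2√97.

2√97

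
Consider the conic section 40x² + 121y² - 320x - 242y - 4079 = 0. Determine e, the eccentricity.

40(x² - 8x) + 121(y² - 2y) = 4079
Complete the square: 40(x - 4)² + 121(y - 1)² = 4079 + 640 + 121 = 4840
Divide by 4840: (x - 4)²/121 + (y - 1)²/40 = 1
Ellipse, center (4, 1), major axis horizontal; a² = 121, b² = 40.
c² = a² - b² = 81, so c = 9.
e = c/a = 9/11.

e = 9/11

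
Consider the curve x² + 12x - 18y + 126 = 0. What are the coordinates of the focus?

Only x is squared. Complete the square in x: (x + 6)² = 18(y - 5).
Vertex (-6, 5); 4p = 18 so p = 9/2. Opens up.
Focus is p units from the vertex along the axis: (h, k + p).

(-6, 19/2)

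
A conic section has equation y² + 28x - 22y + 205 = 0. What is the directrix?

x = 4

Only y is squared. Complete the square in y: (y - 11)² = -28(x + 3).
Vertex (-3, 11); 4p = -28 so p = -7. Opens left.
Directrix is the vertical line x = h − p = -3 − (-7) = 4.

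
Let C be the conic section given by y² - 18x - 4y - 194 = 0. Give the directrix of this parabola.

Only y is squared. Complete the square in y: (y - 2)² = 18(x + 11).
Vertex (-11, 2); 4p = 18 so p = 9/2. Opens right.
Directrix is the vertical line x = h − p = -11 − (9/2) = -31/2.

x = -31/2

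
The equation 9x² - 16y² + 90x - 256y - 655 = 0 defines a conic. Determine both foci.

(-5, -13) and (-5, -3)

Rearranging, 9(x² + 10x) -16(y² + 16y) = 655.
Complete the square in x and y: 9(x + 5)² -16(y + 8)² = 655 + 225 - 1024 = -144
Divide by -144: (y + 8)²/9 - (x + 5)²/16 = 1
Hyperbola, center (-5, -8), transverse axis vertical; a² = 9, b² = 16.
c² = a² + b² = 9 + 16 = 25, so c = 5.
Foci lie on the vertical axis through the center: (h, k ± c).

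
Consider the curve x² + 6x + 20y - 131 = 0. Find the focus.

(-3, 2)

Only x is squared. Complete the square in x: (x + 3)² = -20(y - 7).
Vertex (-3, 7); 4p = -20 so p = -5. Opens down.
Focus is p units from the vertex along the axis: (h, k + p).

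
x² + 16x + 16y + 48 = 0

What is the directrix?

Only x is squared. Complete the square in x: (x + 8)² = -16(y - 1).
Vertex (-8, 1); 4p = -16 so p = -4. Opens down.
Directrix is the horizontal line y = k − p = 1 − (-4) = 5.

y = 5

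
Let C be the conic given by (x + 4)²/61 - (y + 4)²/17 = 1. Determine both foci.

Center (-4, -4). The positive term is the x-term, so the transverse axis is horizontal; a² = 61, b² = 17.
c² = a² + b² = 61 + 17 = 78, so c = √78.
Foci lie on the horizontal axis through the center: (h ± c, k).

(-4 - √78, -4) and (-4 + √78, -4)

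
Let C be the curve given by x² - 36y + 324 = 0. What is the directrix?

y = 0

Only x is squared. Complete the square in x: x² = 36(y - 9).
Vertex (0, 9); 4p = 36 so p = 9. Opens up.
Directrix is the horizontal line y = k − p = 9 − (9) = 0.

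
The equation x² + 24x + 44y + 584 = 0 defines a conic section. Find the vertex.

Only x is squared. Complete the square in x: (x + 12)² = -44(y + 10).
Vertex (-12, -10); 4p = -44 so p = -11. Opens down.

(-12, -10)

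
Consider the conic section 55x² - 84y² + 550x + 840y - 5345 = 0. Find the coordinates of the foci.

(-5 - √139, 5) and (-5 + √139, 5)

Collect terms: 55(x² + 10x) -84(y² - 10y) = 5345
55(x + 5)² -84(y - 5)² = 5345 + 1375 - 2100 = 4620
Dividing both sides by 4620: (x + 5)²/84 - (y - 5)²/55 = 1
Hyperbola, center (-5, 5), transverse axis horizontal; a² = 84, b² = 55.
c² = a² + b² = 84 + 55 = 139, so c = √139.
Foci lie on the horizontal axis through the center: (h ± c, k).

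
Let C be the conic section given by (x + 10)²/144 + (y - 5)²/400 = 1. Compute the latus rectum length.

72/5

Center (-10, 5). The larger denominator 400 sits under the y-term, so the major axis is vertical; a² = 400, b² = 144.
Latus rectum length = 2b²/a = 2·144/20 = 72/5.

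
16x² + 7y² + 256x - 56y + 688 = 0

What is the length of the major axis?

16

16(x² + 16x) + 7(y² - 8y) = -688
Completing the square gives 16(x + 8)² + 7(y - 4)² = -688 + 1024 + 112 = 448.
Divide through by 448 to get (x + 8)²/28 + (y - 4)²/64 = 1.
Ellipse, center (-8, 4), major axis vertical; a² = 64, b² = 28.
a² = 64 so a = 8; the major axis has length 2a = 16.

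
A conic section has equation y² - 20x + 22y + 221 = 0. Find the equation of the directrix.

x = 0

Only y is squared. Complete the square in y: (y + 11)² = 20(x - 5).
Vertex (5, -11); 4p = 20 so p = 5. Opens right.
Directrix is the vertical line x = h − p = 5 − (5) = 0.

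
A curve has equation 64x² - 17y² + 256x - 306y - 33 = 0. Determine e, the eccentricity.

e = 9/8

Group: 64(x² + 4x) -17(y² + 18y) = 33
Complete the square: 64(x + 2)² -17(y + 9)² = 33 + 256 - 1377 = -1088
Divide by -1088: (y + 9)²/64 - (x + 2)²/17 = 1
Hyperbola, center (-2, -9), transverse axis vertical; a² = 64, b² = 17.
c² = a² + b² = 81, so c = 9.
e = c/a = 9/8.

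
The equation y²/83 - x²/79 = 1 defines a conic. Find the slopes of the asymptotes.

Center (0, 0). The positive term is the y-term, so the transverse axis is vertical; a² = 83, b² = 79.
For a vertical hyperbola the asymptotes have slope ±a/b.
Here that is ±√83/√79 = ±√6557/79.

√6557/79 and -√6557/79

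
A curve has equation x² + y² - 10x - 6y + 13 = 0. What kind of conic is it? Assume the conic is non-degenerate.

No xy term. Coefficients of x² and y² are A = 1, C = 1.
A = C (same sign) ⇒ circle.

circle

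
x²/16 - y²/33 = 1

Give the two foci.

(-7, 0) and (7, 0)

Center (0, 0). The positive term is the x-term, so the transverse axis is horizontal; a² = 16, b² = 33.
c² = a² + b² = 16 + 33 = 49, so c = 7.
Foci lie on the horizontal axis through the center: (h ± c, k).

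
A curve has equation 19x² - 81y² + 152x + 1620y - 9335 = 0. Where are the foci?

(-14, 10) and (6, 10)

Rearranging, 19(x² + 8x) -81(y² - 20y) = 9335.
19(x + 4)² -81(y - 10)² = 9335 + 304 - 8100 = 1539
Divide through by 1539 to get (x + 4)²/81 - (y - 10)²/19 = 1.
Hyperbola, center (-4, 10), transverse axis horizontal; a² = 81, b² = 19.
c² = a² + b² = 81 + 19 = 100, so c = 10.
Foci lie on the horizontal axis through the center: (h ± c, k).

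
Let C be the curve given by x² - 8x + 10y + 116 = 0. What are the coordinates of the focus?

(4, -25/2)

Only x is squared. Complete the square in x: (x - 4)² = -10(y + 10).
Vertex (4, -10); 4p = -10 so p = -5/2. Opens down.
Focus is p units from the vertex along the axis: (h, k + p).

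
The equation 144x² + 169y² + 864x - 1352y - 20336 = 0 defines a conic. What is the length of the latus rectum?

Group: 144(x² + 6x) + 169(y² - 8y) = 20336
Completing the square gives 144(x + 3)² + 169(y - 4)² = 20336 + 1296 + 2704 = 24336.
Divide through by 24336 to get (x + 3)²/169 + (y - 4)²/144 = 1.
Ellipse, center (-3, 4), major axis horizontal; a² = 169, b² = 144.
Latus rectum length = 2b²/a = 2·144/13 = 288/13.

288/13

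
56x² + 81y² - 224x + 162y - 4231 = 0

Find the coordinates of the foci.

Rearranging, 56(x² - 4x) + 81(y² + 2y) = 4231.
Complete the square: 56(x - 2)² + 81(y + 1)² = 4231 + 224 + 81 = 4536
Divide through by 4536 to get (x - 2)²/81 + (y + 1)²/56 = 1.
Ellipse, center (2, -1), major axis horizontal; a² = 81, b² = 56.
c² = a² - b² = 81 - 56 = 25, so c = 5.
Foci lie on the horizontal axis through the center: (h ± c, k).

(-3, -1) and (7, -1)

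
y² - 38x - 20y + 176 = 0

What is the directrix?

Only y is squared. Complete the square in y: (y - 10)² = 38(x - 2).
Vertex (2, 10); 4p = 38 so p = 19/2. Opens right.
Directrix is the vertical line x = h − p = 2 − (19/2) = -15/2.

x = -15/2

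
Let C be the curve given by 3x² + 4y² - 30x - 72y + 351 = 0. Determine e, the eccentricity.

Group the x- and y-terms: 3(x² - 10x) + 4(y² - 18y) = -351
Complete the square in x and y: 3(x - 5)² + 4(y - 9)² = -351 + 75 + 324 = 48
Divide through by 48 to get (x - 5)²/16 + (y - 9)²/12 = 1.
Ellipse, center (5, 9), major axis horizontal; a² = 16, b² = 12.
c² = a² - b² = 4, so c = 2.
e = c/a = 2/4 = 1/2.

e = 1/2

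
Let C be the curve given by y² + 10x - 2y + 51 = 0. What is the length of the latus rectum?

Only y is squared. Complete the square in y: (y - 1)² = -10(x + 5).
Vertex (-5, 1); 4p = -10 so p = -5/2. Opens left.
Latus rectum length = |4p| = 10.

10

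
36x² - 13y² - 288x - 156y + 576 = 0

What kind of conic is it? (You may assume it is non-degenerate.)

hyperbola

No xy term. Coefficients of x² and y² are A = 36, C = -13.
A and C have opposite signs ⇒ hyperbola.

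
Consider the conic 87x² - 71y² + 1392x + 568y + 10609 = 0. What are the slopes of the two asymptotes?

Group: 87(x² + 16x) -71(y² - 8y) = -10609
Complete the square in x and y: 87(x + 8)² -71(y - 4)² = -10609 + 5568 - 1136 = -6177
Divide by -6177: (y - 4)²/87 - (x + 8)²/71 = 1
Hyperbola, center (-8, 4), transverse axis vertical; a² = 87, b² = 71.
For a vertical hyperbola the asymptotes have slope ±a/b.
Here that is ±√87/√71 = ±√6177/71.

√6177/71 and -√6177/71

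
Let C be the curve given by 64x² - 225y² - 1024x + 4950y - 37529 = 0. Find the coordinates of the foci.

(-9, 11) and (25, 11)

Collect terms: 64(x² - 16x) -225(y² - 22y) = 37529
Complete the square: 64(x - 8)² -225(y - 11)² = 37529 + 4096 - 27225 = 14400
Dividing both sides by 14400: (x - 8)²/225 - (y - 11)²/64 = 1
Hyperbola, center (8, 11), transverse axis horizontal; a² = 225, b² = 64.
c² = a² + b² = 225 + 64 = 289, so c = 17.
Foci lie on the horizontal axis through the center: (h ± c, k).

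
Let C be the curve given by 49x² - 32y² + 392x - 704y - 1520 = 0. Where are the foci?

(-4, -20) and (-4, -2)

Group: 49(x² + 8x) -32(y² + 22y) = 1520
49(x + 4)² -32(y + 11)² = 1520 + 784 - 3872 = -1568
Dividing both sides by -1568: (y + 11)²/49 - (x + 4)²/32 = 1
Hyperbola, center (-4, -11), transverse axis vertical; a² = 49, b² = 32.
c² = a² + b² = 49 + 32 = 81, so c = 9.
Foci lie on the vertical axis through the center: (h, k ± c).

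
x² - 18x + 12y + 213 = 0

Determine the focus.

Only x is squared. Complete the square in x: (x - 9)² = -12(y + 11).
Vertex (9, -11); 4p = -12 so p = -3. Opens down.
Focus is p units from the vertex along the axis: (h, k + p).

(9, -14)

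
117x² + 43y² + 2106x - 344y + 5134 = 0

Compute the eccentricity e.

Collect terms: 117(x² + 18x) + 43(y² - 8y) = -5134
Complete the square in x and y: 117(x + 9)² + 43(y - 4)² = -5134 + 9477 + 688 = 5031
Divide by 5031: (x + 9)²/43 + (y - 4)²/117 = 1
Ellipse, center (-9, 4), major axis vertical; a² = 117, b² = 43.
c² = a² - b² = 74, so c = √74.
e = c/a = √74/3√13 = √962/39.

e = √962/39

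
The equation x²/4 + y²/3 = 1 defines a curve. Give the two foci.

(-1, 0) and (1, 0)

Center (0, 0). The larger denominator 4 sits under the x-term, so the major axis is horizontal; a² = 4, b² = 3.
c² = a² - b² = 4 - 3 = 1, so c = 1.
Foci lie on the horizontal axis through the center: (h ± c, k).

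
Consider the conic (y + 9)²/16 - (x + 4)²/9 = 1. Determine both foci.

(-4, -14) and (-4, -4)

Center (-4, -9). The positive term is the y-term, so the transverse axis is vertical; a² = 16, b² = 9.
c² = a² + b² = 16 + 9 = 25, so c = 5.
Foci lie on the vertical axis through the center: (h, k ± c).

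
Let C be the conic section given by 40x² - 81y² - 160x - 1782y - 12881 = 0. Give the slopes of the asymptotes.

Group: 40(x² - 4x) -81(y² + 22y) = 12881
40(x - 2)² -81(y + 11)² = 12881 + 160 - 9801 = 3240
Divide by 3240: (x - 2)²/81 - (y + 11)²/40 = 1
Hyperbola, center (2, -11), transverse axis horizontal; a² = 81, b² = 40.
For a horizontal hyperbola the asymptotes have slope ±b/a.
Here that is ±2√10/9.

2√10/9 and -2√10/9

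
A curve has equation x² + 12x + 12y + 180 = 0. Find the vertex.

Only x is squared. Complete the square in x: (x + 6)² = -12(y + 12).
Vertex (-6, -12); 4p = -12 so p = -3. Opens down.

(-6, -12)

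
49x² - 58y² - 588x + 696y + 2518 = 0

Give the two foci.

(6, 6 - √107) and (6, 6 + √107)

Rearranging, 49(x² - 12x) -58(y² - 12y) = -2518.
Complete the square in x and y: 49(x - 6)² -58(y - 6)² = -2518 + 1764 - 2088 = -2842
Divide by -2842: (y - 6)²/49 - (x - 6)²/58 = 1
Hyperbola, center (6, 6), transverse axis vertical; a² = 49, b² = 58.
c² = a² + b² = 49 + 58 = 107, so c = √107.
Foci lie on the vertical axis through the center: (h, k ± c).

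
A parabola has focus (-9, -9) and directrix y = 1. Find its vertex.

(-9, -4)

The vertex is the midpoint between the focus and the directrix along the axis of symmetry.
Axis is vertical (directrix is horizontal). Vertex y-coordinate = (-9 + 1)/2 = -4; x-coordinate = -9.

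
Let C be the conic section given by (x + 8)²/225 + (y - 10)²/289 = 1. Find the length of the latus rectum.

Center (-8, 10). The larger denominator 289 sits under the y-term, so the major axis is vertical; a² = 289, b² = 225.
Latus rectum length = 2b²/a = 2·225/17 = 450/17.

450/17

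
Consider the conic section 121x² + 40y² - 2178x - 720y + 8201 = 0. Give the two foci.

(9, 0) and (9, 18)

Collect terms: 121(x² - 18x) + 40(y² - 18y) = -8201
Complete the square: 121(x - 9)² + 40(y - 9)² = -8201 + 9801 + 3240 = 4840
Divide by 4840: (x - 9)²/40 + (y - 9)²/121 = 1
Ellipse, center (9, 9), major axis vertical; a² = 121, b² = 40.
c² = a² - b² = 121 - 40 = 81, so c = 9.
Foci lie on the vertical axis through the center: (h, k ± c).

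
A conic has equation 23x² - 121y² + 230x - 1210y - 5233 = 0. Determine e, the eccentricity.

e = 12/11

Rearranging, 23(x² + 10x) -121(y² + 10y) = 5233.
Complete the square: 23(x + 5)² -121(y + 5)² = 5233 + 575 - 3025 = 2783
Divide by 2783: (x + 5)²/121 - (y + 5)²/23 = 1
Hyperbola, center (-5, -5), transverse axis horizontal; a² = 121, b² = 23.
c² = a² + b² = 144, so c = 12.
e = c/a = 12/11.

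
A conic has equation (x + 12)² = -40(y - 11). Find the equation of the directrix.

y = 21

Vertex (-12, 11); 4p = -40 so p = -10. Opens down.
Directrix is the horizontal line y = k − p = 11 − (-10) = 21.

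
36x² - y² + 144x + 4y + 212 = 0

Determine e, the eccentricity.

e = √37/6

Rearranging, 36(x² + 4x) -(y² - 4y) = -212.
36(x + 2)² -(y - 2)² = -212 + 144 - 4 = -72
Divide through by -72 to get (y - 2)²/72 - (x + 2)²/2 = 1.
Hyperbola, center (-2, 2), transverse axis vertical; a² = 72, b² = 2.
c² = a² + b² = 74, so c = √74.
e = c/a = √74/6√2 = √37/6.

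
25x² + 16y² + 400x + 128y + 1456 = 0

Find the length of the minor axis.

Group: 25(x² + 16x) + 16(y² + 8y) = -1456
25(x + 8)² + 16(y + 4)² = -1456 + 1600 + 256 = 400
Divide through by 400 to get (x + 8)²/16 + (y + 4)²/25 = 1.
Ellipse, center (-8, -4), major axis vertical; a² = 25, b² = 16.
b² = 16 so b = 4; the minor axis has length 2b = 8.

8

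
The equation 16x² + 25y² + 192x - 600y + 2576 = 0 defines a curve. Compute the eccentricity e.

16(x² + 12x) + 25(y² - 24y) = -2576
Complete the square: 16(x + 6)² + 25(y - 12)² = -2576 + 576 + 3600 = 1600
Dividing both sides by 1600: (x + 6)²/100 + (y - 12)²/64 = 1
Ellipse, center (-6, 12), major axis horizontal; a² = 100, b² = 64.
c² = a² - b² = 36, so c = 6.
e = c/a = 6/10 = 3/5.

e = 3/5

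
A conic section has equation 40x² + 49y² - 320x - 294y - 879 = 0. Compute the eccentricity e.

e = 3/7

Group: 40(x² - 8x) + 49(y² - 6y) = 879
Complete the square in x and y: 40(x - 4)² + 49(y - 3)² = 879 + 640 + 441 = 1960
Divide through by 1960 to get (x - 4)²/49 + (y - 3)²/40 = 1.
Ellipse, center (4, 3), major axis horizontal; a² = 49, b² = 40.
c² = a² - b² = 9, so c = 3.
e = c/a = 3/7.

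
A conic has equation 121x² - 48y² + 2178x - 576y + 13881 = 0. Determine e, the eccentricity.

Collect terms: 121(x² + 18x) -48(y² + 12y) = -13881
Completing the square gives 121(x + 9)² -48(y + 6)² = -13881 + 9801 - 1728 = -5808.
Divide by -5808: (y + 6)²/121 - (x + 9)²/48 = 1
Hyperbola, center (-9, -6), transverse axis vertical; a² = 121, b² = 48.
c² = a² + b² = 169, so c = 13.
e = c/a = 13/11.

e = 13/11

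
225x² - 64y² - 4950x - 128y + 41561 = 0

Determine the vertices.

Group: 225(x² - 22x) -64(y² + 2y) = -41561
Complete the square in x and y: 225(x - 11)² -64(y + 1)² = -41561 + 27225 - 64 = -14400
Dividing both sides by -14400: (y + 1)²/225 - (x - 11)²/64 = 1
Hyperbola, center (11, -1), transverse axis vertical; a² = 225, b² = 64.
a = 15. Vertices at (h, k ± a).

(11, -16) and (11, 14)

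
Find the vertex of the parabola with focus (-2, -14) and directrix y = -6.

The vertex is the midpoint between the focus and the directrix along the axis of symmetry.
Axis is vertical (directrix is horizontal). Vertex y-coordinate = (-14 + (-6))/2 = -10; x-coordinate = -2.

(-2, -10)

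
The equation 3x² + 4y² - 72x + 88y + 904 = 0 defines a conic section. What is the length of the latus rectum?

Group the x- and y-terms: 3(x² - 24x) + 4(y² + 22y) = -904
Complete the square in x and y: 3(x - 12)² + 4(y + 11)² = -904 + 432 + 484 = 12
Divide through by 12 to get (x - 12)²/4 + (y + 11)²/3 = 1.
Ellipse, center (12, -11), major axis horizontal; a² = 4, b² = 3.
Latus rectum length = 2b²/a = 2·3/2 = 3.

3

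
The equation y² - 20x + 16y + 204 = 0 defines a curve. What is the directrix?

x = 2

Only y is squared. Complete the square in y: (y + 8)² = 20(x - 7).
Vertex (7, -8); 4p = 20 so p = 5. Opens right.
Directrix is the vertical line x = h − p = 7 − (5) = 2.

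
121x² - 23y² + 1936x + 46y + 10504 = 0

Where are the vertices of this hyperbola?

(-8, -10) and (-8, 12)

121(x² + 16x) -23(y² - 2y) = -10504
Completing the square gives 121(x + 8)² -23(y - 1)² = -10504 + 7744 - 23 = -2783.
Divide through by -2783 to get (y - 1)²/121 - (x + 8)²/23 = 1.
Hyperbola, center (-8, 1), transverse axis vertical; a² = 121, b² = 23.
a = 11. Vertices at (h, k ± a).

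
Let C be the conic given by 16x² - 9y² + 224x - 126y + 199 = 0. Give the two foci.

(-12, -7) and (-2, -7)

Rearranging, 16(x² + 14x) -9(y² + 14y) = -199.
16(x + 7)² -9(y + 7)² = -199 + 784 - 441 = 144
Dividing both sides by 144: (x + 7)²/9 - (y + 7)²/16 = 1
Hyperbola, center (-7, -7), transverse axis horizontal; a² = 9, b² = 16.
c² = a² + b² = 9 + 16 = 25, so c = 5.
Foci lie on the horizontal axis through the center: (h ± c, k).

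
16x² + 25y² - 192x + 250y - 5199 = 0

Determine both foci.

16(x² - 12x) + 25(y² + 10y) = 5199
Complete the square: 16(x - 6)² + 25(y + 5)² = 5199 + 576 + 625 = 6400
Divide through by 6400 to get (x - 6)²/400 + (y + 5)²/256 = 1.
Ellipse, center (6, -5), major axis horizontal; a² = 400, b² = 256.
c² = a² - b² = 400 - 256 = 144, so c = 12.
Foci lie on the horizontal axis through the center: (h ± c, k).

(-6, -5) and (18, -5)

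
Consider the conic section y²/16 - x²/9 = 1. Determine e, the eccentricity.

e = 5/4

Center (0, 0). The positive term is the y-term, so the transverse axis is vertical; a² = 16, b² = 9.
c² = a² + b² = 25, so c = 5.
e = c/a = 5/4.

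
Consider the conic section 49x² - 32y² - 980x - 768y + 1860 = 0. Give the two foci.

Group the x- and y-terms: 49(x² - 20x) -32(y² + 24y) = -1860
Complete the square: 49(x - 10)² -32(y + 12)² = -1860 + 4900 - 4608 = -1568
Divide through by -1568 to get (y + 12)²/49 - (x - 10)²/32 = 1.
Hyperbola, center (10, -12), transverse axis vertical; a² = 49, b² = 32.
c² = a² + b² = 49 + 32 = 81, so c = 9.
Foci lie on the vertical axis through the center: (h, k ± c).

(10, -21) and (10, -3)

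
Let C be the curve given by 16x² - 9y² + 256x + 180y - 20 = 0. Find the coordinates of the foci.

Collect terms: 16(x² + 16x) -9(y² - 20y) = 20
Completing the square gives 16(x + 8)² -9(y - 10)² = 20 + 1024 - 900 = 144.
Dividing both sides by 144: (x + 8)²/9 - (y - 10)²/16 = 1
Hyperbola, center (-8, 10), transverse axis horizontal; a² = 9, b² = 16.
c² = a² + b² = 9 + 16 = 25, so c = 5.
Foci lie on the horizontal axis through the center: (h ± c, k).

(-13, 10) and (-3, 10)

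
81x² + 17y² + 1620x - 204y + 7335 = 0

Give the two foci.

(-10, -2) and (-10, 14)

Group the x- and y-terms: 81(x² + 20x) + 17(y² - 12y) = -7335
Completing the square gives 81(x + 10)² + 17(y - 6)² = -7335 + 8100 + 612 = 1377.
Divide by 1377: (x + 10)²/17 + (y - 6)²/81 = 1
Ellipse, center (-10, 6), major axis vertical; a² = 81, b² = 17.
c² = a² - b² = 81 - 17 = 64, so c = 8.
Foci lie on the vertical axis through the center: (h, k ± c).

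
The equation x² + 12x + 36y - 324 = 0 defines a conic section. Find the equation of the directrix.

Only x is squared. Complete the square in x: (x + 6)² = -36(y - 10).
Vertex (-6, 10); 4p = -36 so p = -9. Opens down.
Directrix is the horizontal line y = k − p = 10 − (-9) = 19.

y = 19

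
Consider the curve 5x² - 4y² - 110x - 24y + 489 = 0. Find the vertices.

Collect terms: 5(x² - 22x) -4(y² + 6y) = -489
Completing the square gives 5(x - 11)² -4(y + 3)² = -489 + 605 - 36 = 80.
Divide through by 80 to get (x - 11)²/16 - (y + 3)²/20 = 1.
Hyperbola, center (11, -3), transverse axis horizontal; a² = 16, b² = 20.
a = 4. Vertices at (h ± a, k).

(7, -3) and (15, -3)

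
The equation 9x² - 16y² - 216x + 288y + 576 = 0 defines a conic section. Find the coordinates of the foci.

(12, -1) and (12, 19)

Group: 9(x² - 24x) -16(y² - 18y) = -576
Completing the square gives 9(x - 12)² -16(y - 9)² = -576 + 1296 - 1296 = -576.
Divide by -576: (y - 9)²/36 - (x - 12)²/64 = 1
Hyperbola, center (12, 9), transverse axis vertical; a² = 36, b² = 64.
c² = a² + b² = 36 + 64 = 100, so c = 10.
Foci lie on the vertical axis through the center: (h, k ± c).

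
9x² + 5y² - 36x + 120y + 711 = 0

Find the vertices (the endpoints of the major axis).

(2, -15) and (2, -9)

Collect terms: 9(x² - 4x) + 5(y² + 24y) = -711
Completing the square gives 9(x - 2)² + 5(y + 12)² = -711 + 36 + 720 = 45.
Divide by 45: (x - 2)²/5 + (y + 12)²/9 = 1
Ellipse, center (2, -12), major axis vertical; a² = 9, b² = 5.
a = 3. Vertices at (h, k ± a).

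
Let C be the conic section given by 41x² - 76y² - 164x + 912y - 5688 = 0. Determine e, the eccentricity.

Collect terms: 41(x² - 4x) -76(y² - 12y) = 5688
Complete the square in x and y: 41(x - 2)² -76(y - 6)² = 5688 + 164 - 2736 = 3116
Divide by 3116: (x - 2)²/76 - (y - 6)²/41 = 1
Hyperbola, center (2, 6), transverse axis horizontal; a² = 76, b² = 41.
c² = a² + b² = 117, so c = 3√13.
e = c/a = 3√13/2√19 = 3√247/38.

e = 3√247/38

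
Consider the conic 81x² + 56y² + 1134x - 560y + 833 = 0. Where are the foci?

81(x² + 14x) + 56(y² - 10y) = -833
81(x + 7)² + 56(y - 5)² = -833 + 3969 + 1400 = 4536
Dividing both sides by 4536: (x + 7)²/56 + (y - 5)²/81 = 1
Ellipse, center (-7, 5), major axis vertical; a² = 81, b² = 56.
c² = a² - b² = 81 - 56 = 25, so c = 5.
Foci lie on the vertical axis through the center: (h, k ± c).

(-7, 0) and (-7, 10)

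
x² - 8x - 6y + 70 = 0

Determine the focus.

Only x is squared. Complete the square in x: (x - 4)² = 6(y - 9).
Vertex (4, 9); 4p = 6 so p = 3/2. Opens up.
Focus is p units from the vertex along the axis: (h, k + p).

(4, 21/2)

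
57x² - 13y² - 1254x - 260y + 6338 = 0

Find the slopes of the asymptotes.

Group: 57(x² - 22x) -13(y² + 20y) = -6338
Completing the square gives 57(x - 11)² -13(y + 10)² = -6338 + 6897 - 1300 = -741.
Divide through by -741 to get (y + 10)²/57 - (x - 11)²/13 = 1.
Hyperbola, center (11, -10), transverse axis vertical; a² = 57, b² = 13.
For a vertical hyperbola the asymptotes have slope ±a/b.
Here that is ±√57/√13 = ±√741/13.

√741/13 and -√741/13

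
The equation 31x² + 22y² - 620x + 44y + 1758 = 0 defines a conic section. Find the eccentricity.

e = 3√31/31

Collect terms: 31(x² - 20x) + 22(y² + 2y) = -1758
Complete the square in x and y: 31(x - 10)² + 22(y + 1)² = -1758 + 3100 + 22 = 1364
Divide through by 1364 to get (x - 10)²/44 + (y + 1)²/62 = 1.
Ellipse, center (10, -1), major axis vertical; a² = 62, b² = 44.
c² = a² - b² = 18, so c = 3√2.
e = c/a = 3√2/√62 = 3√31/31.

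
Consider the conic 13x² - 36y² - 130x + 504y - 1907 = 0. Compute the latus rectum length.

13/3

Group: 13(x² - 10x) -36(y² - 14y) = 1907
Complete the square in x and y: 13(x - 5)² -36(y - 7)² = 1907 + 325 - 1764 = 468
Divide by 468: (x - 5)²/36 - (y - 7)²/13 = 1
Hyperbola, center (5, 7), transverse axis horizontal; a² = 36, b² = 13.
Latus rectum length = 2b²/a = 2·13/6 = 13/3.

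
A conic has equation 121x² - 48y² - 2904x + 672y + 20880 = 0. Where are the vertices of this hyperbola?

(12, -4) and (12, 18)

Group: 121(x² - 24x) -48(y² - 14y) = -20880
Complete the square: 121(x - 12)² -48(y - 7)² = -20880 + 17424 - 2352 = -5808
Divide through by -5808 to get (y - 7)²/121 - (x - 12)²/48 = 1.
Hyperbola, center (12, 7), transverse axis vertical; a² = 121, b² = 48.
a = 11. Vertices at (h, k ± a).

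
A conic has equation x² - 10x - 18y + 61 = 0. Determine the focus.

Only x is squared. Complete the square in x: (x - 5)² = 18(y - 2).
Vertex (5, 2); 4p = 18 so p = 9/2. Opens up.
Focus is p units from the vertex along the axis: (h, k + p).

(5, 13/2)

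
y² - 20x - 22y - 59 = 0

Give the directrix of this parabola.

x = -14

Only y is squared. Complete the square in y: (y - 11)² = 20(x + 9).
Vertex (-9, 11); 4p = 20 so p = 5. Opens right.
Directrix is the vertical line x = h − p = -9 − (5) = -14.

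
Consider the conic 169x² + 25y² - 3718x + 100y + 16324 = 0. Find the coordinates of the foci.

(11, -14) and (11, 10)

Group the x- and y-terms: 169(x² - 22x) + 25(y² + 4y) = -16324
Complete the square: 169(x - 11)² + 25(y + 2)² = -16324 + 20449 + 100 = 4225
Dividing both sides by 4225: (x - 11)²/25 + (y + 2)²/169 = 1
Ellipse, center (11, -2), major axis vertical; a² = 169, b² = 25.
c² = a² - b² = 169 - 25 = 144, so c = 12.
Foci lie on the vertical axis through the center: (h, k ± c).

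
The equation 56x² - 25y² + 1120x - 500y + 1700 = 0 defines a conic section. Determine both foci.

56(x² + 20x) -25(y² + 20y) = -1700
Complete the square: 56(x + 10)² -25(y + 10)² = -1700 + 5600 - 2500 = 1400
Dividing both sides by 1400: (x + 10)²/25 - (y + 10)²/56 = 1
Hyperbola, center (-10, -10), transverse axis horizontal; a² = 25, b² = 56.
c² = a² + b² = 25 + 56 = 81, so c = 9.
Foci lie on the horizontal axis through the center: (h ± c, k).

(-19, -10) and (-1, -10)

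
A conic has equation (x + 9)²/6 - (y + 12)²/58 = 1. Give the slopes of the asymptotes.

√87/3 and -√87/3

Center (-9, -12). The positive term is the x-term, so the transverse axis is horizontal; a² = 6, b² = 58.
For a horizontal hyperbola the asymptotes have slope ±b/a.
Here that is ±√58/√6 = ±√87/3.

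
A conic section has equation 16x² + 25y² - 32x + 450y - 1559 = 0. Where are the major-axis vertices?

(-14, -9) and (16, -9)

Group: 16(x² - 2x) + 25(y² + 18y) = 1559
Complete the square: 16(x - 1)² + 25(y + 9)² = 1559 + 16 + 2025 = 3600
Dividing both sides by 3600: (x - 1)²/225 + (y + 9)²/144 = 1
Ellipse, center (1, -9), major axis horizontal; a² = 225, b² = 144.
a = 15. Vertices at (h ± a, k).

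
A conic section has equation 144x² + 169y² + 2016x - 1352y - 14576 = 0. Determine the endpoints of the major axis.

Group: 144(x² + 14x) + 169(y² - 8y) = 14576
Completing the square gives 144(x + 7)² + 169(y - 4)² = 14576 + 7056 + 2704 = 24336.
Divide by 24336: (x + 7)²/169 + (y - 4)²/144 = 1
Ellipse, center (-7, 4), major axis horizontal; a² = 169, b² = 144.
a = 13. Vertices at (h ± a, k).

(-20, 4) and (6, 4)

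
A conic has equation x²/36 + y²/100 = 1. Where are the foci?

(0, -8) and (0, 8)

Center (0, 0). The larger denominator 100 sits under the y-term, so the major axis is vertical; a² = 100, b² = 36.
c² = a² - b² = 100 - 36 = 64, so c = 8.
Foci lie on the vertical axis through the center: (h, k ± c).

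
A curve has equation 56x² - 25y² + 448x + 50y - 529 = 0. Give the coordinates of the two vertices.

56(x² + 8x) -25(y² - 2y) = 529
56(x + 4)² -25(y - 1)² = 529 + 896 - 25 = 1400
Divide by 1400: (x + 4)²/25 - (y - 1)²/56 = 1
Hyperbola, center (-4, 1), transverse axis horizontal; a² = 25, b² = 56.
a = 5. Vertices at (h ± a, k).

(-9, 1) and (1, 1)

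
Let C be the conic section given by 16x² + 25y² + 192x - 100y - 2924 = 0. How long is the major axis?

Rearranging, 16(x² + 12x) + 25(y² - 4y) = 2924.
Completing the square gives 16(x + 6)² + 25(y - 2)² = 2924 + 576 + 100 = 3600.
Divide through by 3600 to get (x + 6)²/225 + (y - 2)²/144 = 1.
Ellipse, center (-6, 2), major axis horizontal; a² = 225, b² = 144.
a² = 225 so a = 15; the major axis has length 2a = 30.

30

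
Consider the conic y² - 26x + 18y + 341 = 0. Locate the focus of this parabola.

(33/2, -9)

Only y is squared. Complete the square in y: (y + 9)² = 26(x - 10).
Vertex (10, -9); 4p = 26 so p = 13/2. Opens right.
Focus is p units from the vertex along the axis: (h + p, k).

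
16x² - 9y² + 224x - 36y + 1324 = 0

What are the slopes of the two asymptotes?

Rearranging, 16(x² + 14x) -9(y² + 4y) = -1324.
Complete the square in x and y: 16(x + 7)² -9(y + 2)² = -1324 + 784 - 36 = -576
Divide by -576: (y + 2)²/64 - (x + 7)²/36 = 1
Hyperbola, center (-7, -2), transverse axis vertical; a² = 64, b² = 36.
For a vertical hyperbola the asymptotes have slope ±a/b.
Here that is ±8/6 = ±4/3.

4/3 and -4/3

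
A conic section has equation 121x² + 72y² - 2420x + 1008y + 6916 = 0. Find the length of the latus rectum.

144/11

Group: 121(x² - 20x) + 72(y² + 14y) = -6916
121(x - 10)² + 72(y + 7)² = -6916 + 12100 + 3528 = 8712
Divide by 8712: (x - 10)²/72 + (y + 7)²/121 = 1
Ellipse, center (10, -7), major axis vertical; a² = 121, b² = 72.
Latus rectum length = 2b²/a = 2·72/11 = 144/11.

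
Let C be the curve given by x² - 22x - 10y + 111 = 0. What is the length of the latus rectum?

10

Only x is squared. Complete the square in x: (x - 11)² = 10(y + 1).
Vertex (11, -1); 4p = 10 so p = 5/2. Opens up.
Latus rectum length = |4p| = 10.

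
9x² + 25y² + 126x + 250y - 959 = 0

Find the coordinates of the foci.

Collect terms: 9(x² + 14x) + 25(y² + 10y) = 959
9(x + 7)² + 25(y + 5)² = 959 + 441 + 625 = 2025
Dividing both sides by 2025: (x + 7)²/225 + (y + 5)²/81 = 1
Ellipse, center (-7, -5), major axis horizontal; a² = 225, b² = 81.
c² = a² - b² = 225 - 81 = 144, so c = 12.
Foci lie on the horizontal axis through the center: (h ± c, k).

(-19, -5) and (5, -5)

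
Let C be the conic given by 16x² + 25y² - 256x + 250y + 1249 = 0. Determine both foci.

(5, -5) and (11, -5)

Collect terms: 16(x² - 16x) + 25(y² + 10y) = -1249
Completing the square gives 16(x - 8)² + 25(y + 5)² = -1249 + 1024 + 625 = 400.
Divide through by 400 to get (x - 8)²/25 + (y + 5)²/16 = 1.
Ellipse, center (8, -5), major axis horizontal; a² = 25, b² = 16.
c² = a² - b² = 25 - 16 = 9, so c = 3.
Foci lie on the horizontal axis through the center: (h ± c, k).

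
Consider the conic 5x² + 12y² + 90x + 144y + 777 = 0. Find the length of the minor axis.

2√5

Group the x- and y-terms: 5(x² + 18x) + 12(y² + 12y) = -777
Completing the square gives 5(x + 9)² + 12(y + 6)² = -777 + 405 + 432 = 60.
Divide through by 60 to get (x + 9)²/12 + (y + 6)²/5 = 1.
Ellipse, center (-9, -6), major axis horizontal; a² = 12, b² = 5.
b² = 5 so b = √5; the minor axis has length 2b = 2√5.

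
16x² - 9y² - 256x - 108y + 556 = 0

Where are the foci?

Group the x- and y-terms: 16(x² - 16x) -9(y² + 12y) = -556
16(x - 8)² -9(y + 6)² = -556 + 1024 - 324 = 144
Divide by 144: (x - 8)²/9 - (y + 6)²/16 = 1
Hyperbola, center (8, -6), transverse axis horizontal; a² = 9, b² = 16.
c² = a² + b² = 9 + 16 = 25, so c = 5.
Foci lie on the horizontal axis through the center: (h ± c, k).

(3, -6) and (13, -6)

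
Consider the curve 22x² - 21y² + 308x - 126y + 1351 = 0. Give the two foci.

Rearranging, 22(x² + 14x) -21(y² + 6y) = -1351.
22(x + 7)² -21(y + 3)² = -1351 + 1078 - 189 = -462
Dividing both sides by -462: (y + 3)²/22 - (x + 7)²/21 = 1
Hyperbola, center (-7, -3), transverse axis vertical; a² = 22, b² = 21.
c² = a² + b² = 22 + 21 = 43, so c = √43.
Foci lie on the vertical axis through the center: (h, k ± c).

(-7, -3 - √43) and (-7, -3 + √43)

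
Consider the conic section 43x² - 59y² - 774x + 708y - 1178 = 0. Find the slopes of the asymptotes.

Rearranging, 43(x² - 18x) -59(y² - 12y) = 1178.
43(x - 9)² -59(y - 6)² = 1178 + 3483 - 2124 = 2537
Dividing both sides by 2537: (x - 9)²/59 - (y - 6)²/43 = 1
Hyperbola, center (9, 6), transverse axis horizontal; a² = 59, b² = 43.
For a horizontal hyperbola the asymptotes have slope ±b/a.
Here that is ±√43/√59 = ±√2537/59.

√2537/59 and -√2537/59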